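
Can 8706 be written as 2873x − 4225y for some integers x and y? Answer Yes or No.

No

gcd(2873, 4225): 4225 = 1·2873 + 1352; 2873 = 2·1352 + 169; 1352 = 8·169 + 0 → 169
169 does not divide 8706, so a solution does not exist.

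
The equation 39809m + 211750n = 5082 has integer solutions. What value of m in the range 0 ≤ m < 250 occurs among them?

48

gcd(39809, 211750) = 847 (Euclid: 211750 = 5·39809 + 12705; 39809 = 3·12705 + 1694; 12705 = 7·1694 + 847; 1694 = 2·847 + 0), and 847 | 5082.
Extended Euclid: 39809·(-117) + 211750·(22) = 847. Scale by 6: m₀ = -702.
General solution m = m₀ + 250t; reducing mod 250 gives m = 48 (and n = -9).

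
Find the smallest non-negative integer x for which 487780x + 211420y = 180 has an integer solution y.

Euclid: 487780 = 2·211420 + 64940; 211420 = 3·64940 + 16600; 64940 = 3·16600 + 15140; 16600 = 1·15140 + 1460; 15140 = 10·1460 + 540; 1460 = 2·540 + 380; 540 = 1·380 + 160; 380 = 2·160 + 60; 160 = 2·60 + 40; 60 = 1·40 + 20; 40 = 2·20 + 0 → gcd = 20; 180 = 20·9.
Back-substitution yields 487780·(-3910) + 211420·(9021) = 20, so one solution is x = -3910·9 = -35190, y = 9021·9 = 81189.
Solutions in x differ by 211420/20 = 10571; the one in [0, 10571) is -35190 mod 10571 = 7094.

7094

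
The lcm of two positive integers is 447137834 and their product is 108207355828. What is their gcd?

gcd·lcm = product, so gcd = 108207355828/447137834 = 242.

242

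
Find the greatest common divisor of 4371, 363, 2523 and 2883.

4371 = 3 · 31 · 47; 363 = 3 · 11²; 2523 = 3 · 29²; 2883 = 3 · 31²
gcd takes min exponent of each prime: 3 = 3

3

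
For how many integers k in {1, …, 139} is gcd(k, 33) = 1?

Prime factors of 33: 3, 11. Count integers ≤ 139 divisible by none of them.
By inclusion–exclusion: 139 − ⌊139/3⌋ − ⌊139/11⌋ + ⌊139/33⌋ = 85.

85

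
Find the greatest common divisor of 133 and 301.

133 = 7 · 19
301 = 7 · 43
Common: 7 = 7

7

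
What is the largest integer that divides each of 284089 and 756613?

Euclid: 756613 = 2·284089 + 188435; 284089 = 1·188435 + 95654; 188435 = 1·95654 + 92781; 95654 = 1·92781 + 2873; 92781 = 32·2873 + 845; 2873 = 3·845 + 338; 845 = 2·338 + 169; 338 = 2·169 + 0. Last nonzero remainder: 169.

169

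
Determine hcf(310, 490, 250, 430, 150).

gcd(310, 490): 490 = 1·310 + 180; 310 = 1·180 + 130; 180 = 1·130 + 50; 130 = 2·50 + 30; 50 = 1·30 + 20; 30 = 1·20 + 10; 20 = 2·10 + 0 → 10
gcd(10, 250): 250 = 25·10 + 0 → 10
gcd(10, 430): 430 = 43·10 + 0 → 10
gcd(10, 150): 150 = 15·10 + 0 → 10

10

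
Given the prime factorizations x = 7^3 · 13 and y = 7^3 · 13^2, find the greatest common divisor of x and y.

4459

min exponent per shared prime: 7^3 · 13 = 4459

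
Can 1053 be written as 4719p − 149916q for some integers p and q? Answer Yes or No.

By Bézout, 4719p − 149916q = 1053 has integer solutions iff gcd(4719, 149916) | 1053.
Euclid: 149916 = 31·4719 + 3627; 4719 = 1·3627 + 1092; 3627 = 3·1092 + 351; 1092 = 3·351 + 39; 351 = 9·39 + 0. gcd = 39; 1053 mod 39 = 0. Yes.

Yes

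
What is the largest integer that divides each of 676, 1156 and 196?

4

gcd(676, 1156): 1156 = 1·676 + 480; 676 = 1·480 + 196; 480 = 2·196 + 88; 196 = 2·88 + 20; 88 = 4·20 + 8; 20 = 2·8 + 4; 8 = 2·4 + 0 → 4
gcd(4, 196): 196 = 49·4 + 0 → 4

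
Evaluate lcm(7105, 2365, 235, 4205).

lcm(7105, 2365) = 7105·2365/gcd = 16803325/5 = 3360665
lcm(3360665, 235) = 3360665·235/gcd = 789756275/5 = 157951255
lcm(157951255, 4205) = 157951255·4205/gcd = 664185027275/145 = 4580586395

4580586395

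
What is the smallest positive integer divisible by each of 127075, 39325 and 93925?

127075 = 5² · 13 · 17 · 23; 39325 = 5² · 11² · 13; 93925 = 5² · 13 · 17²
lcm takes max exponent of each prime: 5² · 11² · 13 · 17² · 23 = 261393275

261393275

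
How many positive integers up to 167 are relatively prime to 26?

78

Prime factors of 26: 2, 13. Count integers ≤ 167 divisible by none of them.
By inclusion–exclusion: 167 − ⌊167/2⌋ − ⌊167/13⌋ + ⌊167/26⌋ = 78.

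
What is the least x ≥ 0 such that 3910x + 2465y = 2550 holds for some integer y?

12

Reduce mod 2465: 3910x ≡ 2550 (mod 2465). With g = gcd(3910, 2465) = 85 dividing 2550, divide through: 46x ≡ 30 (mod 29).
Since gcd(46, 29) = 1, x ≡ 30·(46)⁻¹ ≡ 12 (mod 29). Smallest non-negative: 12.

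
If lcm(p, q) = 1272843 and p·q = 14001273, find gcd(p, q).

11

From gcd × lcm = pq: gcd = 14001273 / 1272843 = 11.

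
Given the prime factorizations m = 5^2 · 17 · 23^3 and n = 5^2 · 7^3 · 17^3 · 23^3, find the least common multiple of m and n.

512583238825

max exponent per prime: 5^2 · 7^3 · 17^3 · 23^3 = 512583238825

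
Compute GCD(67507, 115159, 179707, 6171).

gcd(67507, 115159): 115159 = 1·67507 + 47652; 67507 = 1·47652 + 19855; 47652 = 2·19855 + 7942; 19855 = 2·7942 + 3971; 7942 = 2·3971 + 0 → 3971
gcd(3971, 179707): 179707 = 45·3971 + 1012; 3971 = 3·1012 + 935; 1012 = 1·935 + 77; 935 = 12·77 + 11; 77 = 7·11 + 0 → 11
gcd(11, 6171): 6171 = 561·11 + 0 → 11

11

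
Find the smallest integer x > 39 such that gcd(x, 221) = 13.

52

221 = 13·17. Any x with gcd(x, 221) = 13 is a multiple of 13, say 13s, with s coprime to 17.
Need s > 39/13, so s ≥ 4. First s ≥ 4 with gcd(s, 17) = 1 is s = 4. Thus x = 13·4 = 52.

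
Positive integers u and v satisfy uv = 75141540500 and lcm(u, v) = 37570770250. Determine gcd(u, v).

From gcd × lcm = uv: gcd = 75141540500 / 37570770250 = 2.

2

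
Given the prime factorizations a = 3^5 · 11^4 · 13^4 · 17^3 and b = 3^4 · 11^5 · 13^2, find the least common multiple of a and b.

5491485898890849

max exponent per prime: 3^5 · 11^5 · 13^4 · 17^3 = 5491485898890849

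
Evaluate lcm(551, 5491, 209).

1751629

lcm(551, 5491) = 551·5491/gcd = 3025541/19 = 159239
lcm(159239, 209) = 159239·209/gcd = 33280951/19 = 1751629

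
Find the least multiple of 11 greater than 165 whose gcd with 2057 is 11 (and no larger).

Multiples of 11 above 165: 11·16, 11·17, … . Need the cofactor coprime to 2057/11 = 187.
Checking s = 16, 17, … the first with gcd(s, 187) = 1 is s = 16, giving 176.

176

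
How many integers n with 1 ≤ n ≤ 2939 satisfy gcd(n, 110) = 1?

110 = 2·5·11. Inclusion–exclusion on these primes:
2939 − ⌊2939/2⌋ − ⌊2939/5⌋ − ⌊2939/11⌋ + ⌊2939/10⌋ + ⌊2939/22⌋ + ⌊2939/55⌋ − ⌊2939/110⌋ = 1069

1069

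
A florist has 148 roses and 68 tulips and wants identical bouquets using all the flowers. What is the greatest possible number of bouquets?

4

148 = 2² · 37
68 = 2² · 17
Common: 2² = 4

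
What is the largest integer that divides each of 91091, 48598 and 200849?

11

91091 = 7² · 11 · 13²; 48598 = 2 · 11 · 47²; 200849 = 11 · 19 · 31²
gcd takes min exponent of each prime: 11 = 11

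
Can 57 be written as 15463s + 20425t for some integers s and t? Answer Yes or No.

By Bézout, 15463s + 20425t = 57 has integer solutions iff gcd(15463, 20425) | 57.
Euclid: 20425 = 1·15463 + 4962; 15463 = 3·4962 + 577; 4962 = 8·577 + 346; 577 = 1·346 + 231; 346 = 1·231 + 115; 231 = 2·115 + 1; 115 = 115·1 + 0. gcd = 1; 57 mod 1 = 0. Yes.

Yes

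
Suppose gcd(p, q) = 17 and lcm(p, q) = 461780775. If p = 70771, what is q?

p·q = gcd·lcm = 17·461780775 = 7850273175, so q = 7850273175/70771 = 110925.

110925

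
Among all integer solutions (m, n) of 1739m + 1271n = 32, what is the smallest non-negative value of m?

gcd(1739, 1271) = 1 (Euclid: 1739 = 1·1271 + 468; 1271 = 2·468 + 335; 468 = 1·335 + 133; 335 = 2·133 + 69; 133 = 1·69 + 64; 69 = 1·64 + 5; 64 = 12·5 + 4; 5 = 1·4 + 1; 4 = 4·1 + 0), and 1 | 32.
Extended Euclid: 1739·(-258) + 1271·(353) = 1. Scale by 32: m₀ = -8256.
General solution m = m₀ + 1271t; reducing mod 1271 gives m = 641 (and n = -877).

641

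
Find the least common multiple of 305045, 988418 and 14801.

34243741610

305045 = 5 · 13² · 19²; 988418 = 2 · 19² · 37²; 14801 = 19² · 41
lcm takes max exponent of each prime: 2 · 5 · 13² · 19² · 37² · 41 = 34243741610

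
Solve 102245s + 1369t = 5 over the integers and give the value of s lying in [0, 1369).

Euclid: 102245 = 74·1369 + 939; 1369 = 1·939 + 430; 939 = 2·430 + 79; 430 = 5·79 + 35; 79 = 2·35 + 9; 35 = 3·9 + 8; 9 = 1·8 + 1; 8 = 8·1 + 0 → gcd = 1; 5 = 1·5.
Back-substitution yields 102245·(156) + 1369·(-11651) = 1, so one solution is s = 156·5 = 780, t = -11651·5 = -58255.
Solutions in s differ by 1369/1 = 1369; the one in [0, 1369) is 780 mod 1369 = 780.

780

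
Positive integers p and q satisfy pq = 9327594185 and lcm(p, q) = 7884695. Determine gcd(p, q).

From gcd × lcm = pq: gcd = 9327594185 / 7884695 = 1183.

1183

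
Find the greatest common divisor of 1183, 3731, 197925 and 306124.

91

gcd(1183, 3731): 3731 = 3·1183 + 182; 1183 = 6·182 + 91; 182 = 2·91 + 0 → 91
gcd(91, 197925): 197925 = 2175·91 + 0 → 91
gcd(91, 306124): 306124 = 3364·91 + 0 → 91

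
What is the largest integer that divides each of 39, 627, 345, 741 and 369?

3

gcd(39, 627): 627 = 16·39 + 3; 39 = 13·3 + 0 → 3
gcd(3, 345): 345 = 115·3 + 0 → 3
gcd(3, 741): 741 = 247·3 + 0 → 3
gcd(3, 369): 369 = 123·3 + 0 → 3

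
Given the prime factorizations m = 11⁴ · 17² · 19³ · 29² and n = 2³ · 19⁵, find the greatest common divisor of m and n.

min exponent per shared prime: 19³ = 6859

6859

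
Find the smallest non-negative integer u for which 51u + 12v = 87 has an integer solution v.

Reduce mod 12: 51u ≡ 87 (mod 12). With g = gcd(51, 12) = 3 dividing 87, divide through: 17u ≡ 29 (mod 4).
Since gcd(17, 4) = 1, u ≡ 29·(17)⁻¹ ≡ 1 (mod 4). Smallest non-negative: 1.

1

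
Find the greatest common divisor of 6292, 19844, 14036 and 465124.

gcd(6292, 19844): 19844 = 3·6292 + 968; 6292 = 6·968 + 484; 968 = 2·484 + 0 → 484
gcd(484, 14036): 14036 = 29·484 + 0 → 484
gcd(484, 465124): 465124 = 961·484 + 0 → 484

484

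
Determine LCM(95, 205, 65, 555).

5620485

95 = 5 · 19; 205 = 5 · 41; 65 = 5 · 13; 555 = 3 · 5 · 37
lcm takes max exponent of each prime: 3 · 5 · 13 · 19 · 37 · 41 = 5620485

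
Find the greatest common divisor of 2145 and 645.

15

Euclid: 2145 = 3·645 + 210; 645 = 3·210 + 15; 210 = 14·15 + 0. Last nonzero remainder: 15.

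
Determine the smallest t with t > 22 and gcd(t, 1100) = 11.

33

gcd(t, 1100) = 11 forces 11 | t; write t = 11s. Then gcd(11s, 11·100) = 11·gcd(s, 100), so need gcd(s, 100) = 1.
11s > 22 gives s ≥ 3. The least s ≥ 3 coprime to 100 is 3, so t = 11·3 = 33.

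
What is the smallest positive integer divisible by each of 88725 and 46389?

195993525

88725 = 3 · 5² · 7 · 13²; 46389 = 3 · 7 · 47²
max exponents: 3 · 5² · 7 · 13² · 47² = 195993525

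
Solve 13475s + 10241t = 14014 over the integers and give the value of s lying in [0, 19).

Reduce mod 10241: 13475s ≡ 14014 (mod 10241). With g = gcd(13475, 10241) = 539 dividing 14014, divide through: 25s ≡ 26 (mod 19).
Since gcd(25, 19) = 1, s ≡ 26·(25)⁻¹ ≡ 17 (mod 19). Smallest non-negative: 17.

17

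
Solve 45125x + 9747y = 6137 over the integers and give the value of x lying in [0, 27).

Reduce mod 9747: 45125x ≡ 6137 (mod 9747). With g = gcd(45125, 9747) = 361 dividing 6137, divide through: 125x ≡ 17 (mod 27).
Since gcd(125, 27) = 1, x ≡ 17·(125)⁻¹ ≡ 1 (mod 27). Smallest non-negative: 1.

1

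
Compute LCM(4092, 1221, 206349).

25587276

4092 = 2² · 3 · 11 · 31; 1221 = 3 · 11 · 37; 206349 = 3 · 11 · 13² · 37
lcm takes max exponent of each prime: 2² · 3 · 11 · 13² · 31 · 37 = 25587276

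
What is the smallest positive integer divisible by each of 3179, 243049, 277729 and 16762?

3179 = 11 · 17²; 243049 = 17² · 29²; 277729 = 17² · 31²; 16762 = 2 · 17² · 29
lcm takes max exponent of each prime: 2 · 11 · 17² · 29² · 31² = 5138541958

5138541958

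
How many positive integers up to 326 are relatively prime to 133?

133 = 7·19. Inclusion–exclusion on these primes:
326 − ⌊326/7⌋ − ⌊326/19⌋ + ⌊326/133⌋ = 265

265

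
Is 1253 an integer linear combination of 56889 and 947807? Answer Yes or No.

No

By Bézout, 56889x − 947807y = 1253 has integer solutions iff gcd(56889, 947807) | 1253.
Euclid: 947807 = 16·56889 + 37583; 56889 = 1·37583 + 19306; 37583 = 1·19306 + 18277; 19306 = 1·18277 + 1029; 18277 = 17·1029 + 784; 1029 = 1·784 + 245; 784 = 3·245 + 49; 245 = 5·49 + 0. gcd = 49; 1253 mod 49 = 28. No.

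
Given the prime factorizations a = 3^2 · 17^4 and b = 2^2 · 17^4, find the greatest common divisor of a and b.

83521

min exponent per shared prime: 17^4 = 83521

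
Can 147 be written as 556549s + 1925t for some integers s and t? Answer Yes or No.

Yes

gcd(556549, 1925): 556549 = 289·1925 + 224; 1925 = 8·224 + 133; 224 = 1·133 + 91; 133 = 1·91 + 42; 91 = 2·42 + 7; 42 = 6·7 + 0 → 7
7 divides 147, so a solution exists.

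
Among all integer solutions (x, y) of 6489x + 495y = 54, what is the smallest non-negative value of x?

Reduce mod 495: 6489x ≡ 54 (mod 495). With g = gcd(6489, 495) = 9 dividing 54, divide through: 721x ≡ 6 (mod 55).
Since gcd(721, 55) = 1, x ≡ 6·(721)⁻¹ ≡ 1 (mod 55). Smallest non-negative: 1.

1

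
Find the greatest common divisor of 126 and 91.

Euclid: 126 = 1·91 + 35; 91 = 2·35 + 21; 35 = 1·21 + 14; 21 = 1·14 + 7; 14 = 2·7 + 0. Last nonzero remainder: 7.

7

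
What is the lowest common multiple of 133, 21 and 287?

lcm(133, 21) = 133·21/gcd = 2793/7 = 399
lcm(399, 287) = 399·287/gcd = 114513/7 = 16359

16359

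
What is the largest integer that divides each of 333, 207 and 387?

9

333 = 3² · 37; 207 = 3² · 23; 387 = 3² · 43
gcd takes min exponent of each prime: 3² = 9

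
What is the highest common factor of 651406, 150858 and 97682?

578

651406 = 2 · 7² · 17² · 23; 150858 = 2 · 3² · 17² · 29; 97682 = 2 · 13² · 17²
gcd takes min exponent of each prime: 2 · 17² = 578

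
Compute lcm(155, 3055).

gcd first: 3055 = 19·155 + 110; 155 = 1·110 + 45; 110 = 2·45 + 20; 45 = 2·20 + 5; 20 = 4·5 + 0 → gcd = 5
lcm = 155·3055/gcd = 473525/5 = 94705

94705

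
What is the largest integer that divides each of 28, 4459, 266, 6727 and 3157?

7

gcd(28, 4459): 4459 = 159·28 + 7; 28 = 4·7 + 0 → 7
gcd(7, 266): 266 = 38·7 + 0 → 7
gcd(7, 6727): 6727 = 961·7 + 0 → 7
gcd(7, 3157): 3157 = 451·7 + 0 → 7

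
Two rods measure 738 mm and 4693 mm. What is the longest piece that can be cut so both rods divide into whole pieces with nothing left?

1

Euclid: 4693 = 6·738 + 265; 738 = 2·265 + 208; 265 = 1·208 + 57; 208 = 3·57 + 37; 57 = 1·37 + 20; 37 = 1·20 + 17; 20 = 1·17 + 3; 17 = 5·3 + 2; 3 = 1·2 + 1; 2 = 2·1 + 0. Last nonzero remainder: 1.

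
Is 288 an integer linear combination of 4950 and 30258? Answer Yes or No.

Yes

gcd(4950, 30258): 30258 = 6·4950 + 558; 4950 = 8·558 + 486; 558 = 1·486 + 72; 486 = 6·72 + 54; 72 = 1·54 + 18; 54 = 3·18 + 0 → 18
18 divides 288, so a solution exists.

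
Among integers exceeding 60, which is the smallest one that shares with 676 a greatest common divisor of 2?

676 = 2·338. Any x with gcd(x, 676) = 2 is a multiple of 2, say 2s, with s coprime to 338.
Need s > 60/2, so s ≥ 31. First s ≥ 31 with gcd(s, 338) = 1 is s = 31. Thus x = 2·31 = 62.

62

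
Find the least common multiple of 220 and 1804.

220 = 2² · 5 · 11; 1804 = 2² · 11 · 41
max exponents: 2² · 5 · 11 · 41 = 9020

9020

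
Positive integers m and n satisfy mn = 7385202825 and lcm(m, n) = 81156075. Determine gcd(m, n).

gcd·lcm = product, so gcd = 7385202825/81156075 = 91.

91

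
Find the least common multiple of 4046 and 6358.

44506

4046 = 2 · 7 · 17²; 6358 = 2 · 11 · 17²
max exponents: 2 · 7 · 11 · 17² = 44506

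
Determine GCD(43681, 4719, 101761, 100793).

43681 = 11² · 19²; 4719 = 3 · 11² · 13; 101761 = 11² · 29²; 100793 = 7² · 11² · 17
gcd takes min exponent of each prime: 11² = 121

121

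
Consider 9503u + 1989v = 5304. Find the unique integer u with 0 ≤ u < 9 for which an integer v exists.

gcd(9503, 1989) = 221 (Euclid: 9503 = 4·1989 + 1547; 1989 = 1·1547 + 442; 1547 = 3·442 + 221; 442 = 2·221 + 0), and 221 | 5304.
Extended Euclid: 9503·(4) + 1989·(-19) = 221. Scale by 24: u₀ = 96.
General solution u = u₀ + 9t; reducing mod 9 gives u = 6 (and v = -26).

6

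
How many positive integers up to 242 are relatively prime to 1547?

1547 = 7·13·17. Inclusion–exclusion on these primes:
242 − ⌊242/7⌋ − ⌊242/13⌋ − ⌊242/17⌋ + ⌊242/91⌋ + ⌊242/119⌋ + ⌊242/221⌋ − ⌊242/1547⌋ = 181

181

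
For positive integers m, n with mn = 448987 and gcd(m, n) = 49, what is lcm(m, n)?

9163

Since gcd(m,n)·lcm(m,n) = mn, lcm = 448987/49 = 9163.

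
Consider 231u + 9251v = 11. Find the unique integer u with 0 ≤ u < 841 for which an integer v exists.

Euclid: 9251 = 40·231 + 11; 231 = 21·11 + 0 → gcd = 11; 11 = 11·1.
Back-substitution yields 231·(-40) + 9251·(1) = 11, so one solution is u = -40·1 = -40, v = 1·1 = 1.
Solutions in u differ by 9251/11 = 841; the one in [0, 841) is -40 mod 841 = 801.

801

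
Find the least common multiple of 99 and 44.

gcd first: 99 = 2·44 + 11; 44 = 4·11 + 0 → gcd = 11
lcm = 99·44/gcd = 4356/11 = 396

396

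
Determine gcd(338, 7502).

2

338 = 2 · 13²
7502 = 2 · 11² · 31
Common: 2 = 2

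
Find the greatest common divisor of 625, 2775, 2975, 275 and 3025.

25

gcd(625, 2775): 2775 = 4·625 + 275; 625 = 2·275 + 75; 275 = 3·75 + 50; 75 = 1·50 + 25; 50 = 2·25 + 0 → 25
gcd(25, 2975): 2975 = 119·25 + 0 → 25
gcd(25, 275): 275 = 11·25 + 0 → 25
gcd(25, 3025): 3025 = 121·25 + 0 → 25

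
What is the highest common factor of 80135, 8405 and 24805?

80135 = 5 · 11 · 31 · 47; 8405 = 5 · 41²; 24805 = 5 · 11² · 41
gcd takes min exponent of each prime: 5 = 5

5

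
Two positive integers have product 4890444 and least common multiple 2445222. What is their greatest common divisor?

2

From gcd × lcm = pq: gcd = 4890444 / 2445222 = 2.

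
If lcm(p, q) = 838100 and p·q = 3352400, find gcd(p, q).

From gcd × lcm = pq: gcd = 3352400 / 838100 = 4.

4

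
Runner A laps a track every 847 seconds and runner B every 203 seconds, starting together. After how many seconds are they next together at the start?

24563

847 = 7 · 11²; 203 = 7 · 29
max exponents: 7 · 11² · 29 = 24563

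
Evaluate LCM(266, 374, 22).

49742

266 = 2 · 7 · 19; 374 = 2 · 11 · 17; 22 = 2 · 11
lcm takes max exponent of each prime: 2 · 7 · 11 · 17 · 19 = 49742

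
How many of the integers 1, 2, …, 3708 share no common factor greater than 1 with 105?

Prime factors of 105: 3, 5, 7. Count integers ≤ 3708 divisible by none of them.
By inclusion–exclusion: 3708 − ⌊3708/3⌋ − ⌊3708/5⌋ − ⌊3708/7⌋ + ⌊3708/15⌋ + ⌊3708/21⌋ + ⌊3708/35⌋ − ⌊3708/105⌋ = 1695.

1695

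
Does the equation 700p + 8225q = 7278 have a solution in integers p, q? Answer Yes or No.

No

gcd(700, 8225): 8225 = 11·700 + 525; 700 = 1·525 + 175; 525 = 3·175 + 0 → 175
175 does not divide 7278, so a solution does not exist.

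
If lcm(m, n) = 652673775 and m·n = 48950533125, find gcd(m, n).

75

From gcd × lcm = mn: gcd = 48950533125 / 652673775 = 75.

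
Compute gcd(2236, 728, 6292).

52

gcd(2236, 728): 2236 = 3·728 + 52; 728 = 14·52 + 0 → 52
gcd(52, 6292): 6292 = 121·52 + 0 → 52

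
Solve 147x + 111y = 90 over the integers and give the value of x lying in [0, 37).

21

gcd(147, 111) = 3 (Euclid: 147 = 1·111 + 36; 111 = 3·36 + 3; 36 = 12·3 + 0), and 3 | 90.
Extended Euclid: 147·(-3) + 111·(4) = 3. Scale by 30: x₀ = -90.
General solution x = x₀ + 37t; reducing mod 37 gives x = 21 (and y = -27).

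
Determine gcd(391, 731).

391 = 17 · 23
731 = 17 · 43
Common: 17 = 17

17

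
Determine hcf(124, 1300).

4

124 = 2² · 31
1300 = 2² · 5² · 13
Common: 2² = 4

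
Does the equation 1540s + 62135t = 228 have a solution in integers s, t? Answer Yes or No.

No

gcd(1540, 62135): 62135 = 40·1540 + 535; 1540 = 2·535 + 470; 535 = 1·470 + 65; 470 = 7·65 + 15; 65 = 4·15 + 5; 15 = 3·5 + 0 → 5
5 does not divide 228, so a solution does not exist.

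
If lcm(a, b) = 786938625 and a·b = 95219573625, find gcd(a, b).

121

From gcd × lcm = ab: gcd = 95219573625 / 786938625 = 121.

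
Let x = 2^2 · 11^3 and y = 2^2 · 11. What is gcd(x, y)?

min exponent per shared prime: 2^2 · 11 = 44

44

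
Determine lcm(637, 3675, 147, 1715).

334425

637 = 7² · 13; 3675 = 3 · 5² · 7²; 147 = 3 · 7²; 1715 = 5 · 7³
lcm takes max exponent of each prime: 3 · 5² · 7³ · 13 = 334425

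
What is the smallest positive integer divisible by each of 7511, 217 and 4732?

157400516

7511 = 7 · 29 · 37; 217 = 7 · 31; 4732 = 2² · 7 · 13²
lcm takes max exponent of each prime: 2² · 7 · 13² · 29 · 31 · 37 = 157400516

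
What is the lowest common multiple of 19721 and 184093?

279269081

gcd first: 184093 = 9·19721 + 6604; 19721 = 2·6604 + 6513; 6604 = 1·6513 + 91; 6513 = 71·91 + 52; 91 = 1·52 + 39; 52 = 1·39 + 13; 39 = 3·13 + 0 → gcd = 13
lcm = 19721·184093/gcd = 3630498053/13 = 279269081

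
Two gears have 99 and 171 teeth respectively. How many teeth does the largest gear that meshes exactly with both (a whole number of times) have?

Euclid: 171 = 1·99 + 72; 99 = 1·72 + 27; 72 = 2·27 + 18; 27 = 1·18 + 9; 18 = 2·9 + 0. Last nonzero remainder: 9.

9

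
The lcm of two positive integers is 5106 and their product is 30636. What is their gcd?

6

gcd·lcm = product, so gcd = 30636/5106 = 6.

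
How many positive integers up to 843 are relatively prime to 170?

Prime factors of 170: 2, 5, 17. Count integers ≤ 843 divisible by none of them.
By inclusion–exclusion: 843 − ⌊843/2⌋ − ⌊843/5⌋ − ⌊843/17⌋ + ⌊843/10⌋ + ⌊843/34⌋ + ⌊843/85⌋ − ⌊843/170⌋ = 318.

318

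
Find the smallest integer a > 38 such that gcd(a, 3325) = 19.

3325 = 19·175. Any a with gcd(a, 3325) = 19 is a multiple of 19, say 19s, with s coprime to 175.
Need s > 38/19, so s ≥ 3. First s ≥ 3 with gcd(s, 175) = 1 is s = 3. Thus a = 19·3 = 57.

57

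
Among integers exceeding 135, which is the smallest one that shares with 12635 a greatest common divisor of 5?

145

12635 = 5·2527. Any x with gcd(x, 12635) = 5 is a multiple of 5, say 5s, with s coprime to 2527.
Need s > 135/5, so s ≥ 28. First s ≥ 28 with gcd(s, 2527) = 1 is s = 29. Thus x = 5·29 = 145.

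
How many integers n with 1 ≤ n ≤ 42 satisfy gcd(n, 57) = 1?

26

Prime factors of 57: 3, 19. Count integers ≤ 42 divisible by none of them.
By inclusion–exclusion: 42 − ⌊42/3⌋ − ⌊42/19⌋ + ⌊42/57⌋ = 26.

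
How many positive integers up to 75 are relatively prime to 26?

Prime factors of 26: 2, 13. Count integers ≤ 75 divisible by none of them.
By inclusion–exclusion: 75 − ⌊75/2⌋ − ⌊75/13⌋ + ⌊75/26⌋ = 35.

35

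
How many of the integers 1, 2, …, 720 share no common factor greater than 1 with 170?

271

170 = 2·5·17. Inclusion–exclusion on these primes:
720 − ⌊720/2⌋ − ⌊720/5⌋ − ⌊720/17⌋ + ⌊720/10⌋ + ⌊720/34⌋ + ⌊720/85⌋ − ⌊720/170⌋ = 271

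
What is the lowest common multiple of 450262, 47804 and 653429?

lcm(450262, 47804) = 450262·47804/gcd = 21524324648/646 = 33319388
lcm(33319388, 653429) = 33319388·653429/gcd = 21771854381452/5491 = 3965007172

3965007172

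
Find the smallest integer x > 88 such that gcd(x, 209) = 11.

99

Multiples of 11 above 88: 11·9, 11·10, … . Need the cofactor coprime to 209/11 = 19.
Checking s = 9, 10, … the first with gcd(s, 19) = 1 is s = 9, giving 99.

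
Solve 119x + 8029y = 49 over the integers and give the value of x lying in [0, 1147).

Reduce mod 8029: 119x ≡ 49 (mod 8029). With g = gcd(119, 8029) = 7 dividing 49, divide through: 17x ≡ 7 (mod 1147).
Since gcd(17, 1147) = 1, x ≡ 7·(17)⁻¹ ≡ 945 (mod 1147). Smallest non-negative: 945.

945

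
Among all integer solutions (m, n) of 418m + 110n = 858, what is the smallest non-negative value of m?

Euclid: 418 = 3·110 + 88; 110 = 1·88 + 22; 88 = 4·22 + 0 → gcd = 22; 858 = 22·39.
Back-substitution yields 418·(-1) + 110·(4) = 22, so one solution is m = -1·39 = -39, n = 4·39 = 156.
Solutions in m differ by 110/22 = 5; the one in [0, 5) is -39 mod 5 = 1.

1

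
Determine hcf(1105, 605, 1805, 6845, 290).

gcd(1105, 605): 1105 = 1·605 + 500; 605 = 1·500 + 105; 500 = 4·105 + 80; 105 = 1·80 + 25; 80 = 3·25 + 5; 25 = 5·5 + 0 → 5
gcd(5, 1805): 1805 = 361·5 + 0 → 5
gcd(5, 6845): 6845 = 1369·5 + 0 → 5
gcd(5, 290): 290 = 58·5 + 0 → 5

5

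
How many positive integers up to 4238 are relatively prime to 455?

2683

455 = 5·7·13. Inclusion–exclusion on these primes:
4238 − ⌊4238/5⌋ − ⌊4238/7⌋ − ⌊4238/13⌋ + ⌊4238/35⌋ + ⌊4238/65⌋ + ⌊4238/91⌋ − ⌊4238/455⌋ = 2683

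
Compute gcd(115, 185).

115 = 5 · 23
185 = 5 · 37
Common: 5 = 5

5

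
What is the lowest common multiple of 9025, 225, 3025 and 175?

68797575

9025 = 5² · 19²; 225 = 3² · 5²; 3025 = 5² · 11²; 175 = 5² · 7
lcm takes max exponent of each prime: 3² · 5² · 7 · 11² · 19² = 68797575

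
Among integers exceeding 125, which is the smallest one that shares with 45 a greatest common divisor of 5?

gcd(t, 45) = 5 forces 5 | t; write t = 5s. Then gcd(5s, 5·9) = 5·gcd(s, 9), so need gcd(s, 9) = 1.
5s > 125 gives s ≥ 26. The least s ≥ 26 coprime to 9 is 26, so t = 5·26 = 130.

130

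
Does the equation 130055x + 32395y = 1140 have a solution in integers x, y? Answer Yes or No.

Yes

gcd(130055, 32395): 130055 = 4·32395 + 475; 32395 = 68·475 + 95; 475 = 5·95 + 0 → 95
95 divides 1140, so a solution exists.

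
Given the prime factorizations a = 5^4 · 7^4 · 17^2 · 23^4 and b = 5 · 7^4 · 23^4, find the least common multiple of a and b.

max exponent per prime: 5^4 · 7^4 · 17^2 · 23^4 = 121361619780625

121361619780625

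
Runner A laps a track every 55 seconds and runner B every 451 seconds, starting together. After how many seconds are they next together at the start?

2255

gcd first: 451 = 8·55 + 11; 55 = 5·11 + 0 → gcd = 11
lcm = 55·451/gcd = 24805/11 = 2255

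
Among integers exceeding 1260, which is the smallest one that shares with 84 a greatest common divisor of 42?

Multiples of 42 above 1260: 42·31, 42·32, … . Need the cofactor coprime to 84/42 = 2.
Checking s = 31, 32, … the first with gcd(s, 2) = 1 is s = 31, giving 1302.

1302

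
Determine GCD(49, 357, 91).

7

gcd(49, 357): 357 = 7·49 + 14; 49 = 3·14 + 7; 14 = 2·7 + 0 → 7
gcd(7, 91): 91 = 13·7 + 0 → 7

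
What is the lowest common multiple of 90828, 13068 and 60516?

18474506028

lcm(90828, 13068) = 90828·13068/gcd = 1186940304/108 = 10990188
lcm(10990188, 60516) = 10990188·60516/gcd = 665082217008/36 = 18474506028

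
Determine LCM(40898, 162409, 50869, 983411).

6258173883962

40898 = 2 · 11² · 13²; 162409 = 13² · 31²; 50869 = 7 · 13² · 43; 983411 = 11 · 13² · 23²
lcm takes max exponent of each prime: 2 · 7 · 11² · 13² · 23² · 31² · 43 = 6258173883962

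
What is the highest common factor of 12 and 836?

4

12 = 2² · 3
836 = 2² · 11 · 19
Common: 2² = 4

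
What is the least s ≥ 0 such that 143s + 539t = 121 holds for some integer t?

31

gcd(143, 539) = 11 (Euclid: 539 = 3·143 + 110; 143 = 1·110 + 33; 110 = 3·33 + 11; 33 = 3·11 + 0), and 11 | 121.
Extended Euclid: 143·(-15) + 539·(4) = 11. Scale by 11: s₀ = -165.
General solution s = s₀ + 49k; reducing mod 49 gives s = 31 (and t = -8).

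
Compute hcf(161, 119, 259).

gcd(161, 119): 161 = 1·119 + 42; 119 = 2·42 + 35; 42 = 1·35 + 7; 35 = 5·7 + 0 → 7
gcd(7, 259): 259 = 37·7 + 0 → 7

7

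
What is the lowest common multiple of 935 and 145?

27115

gcd first: 935 = 6·145 + 65; 145 = 2·65 + 15; 65 = 4·15 + 5; 15 = 3·5 + 0 → gcd = 5
lcm = 935·145/gcd = 135575/5 = 27115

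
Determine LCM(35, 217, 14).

35 = 5 · 7; 217 = 7 · 31; 14 = 2 · 7
lcm takes max exponent of each prime: 2 · 5 · 7 · 31 = 2170

2170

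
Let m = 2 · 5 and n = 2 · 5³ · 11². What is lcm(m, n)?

max exponent per prime: 2 · 5³ · 11² = 30250

30250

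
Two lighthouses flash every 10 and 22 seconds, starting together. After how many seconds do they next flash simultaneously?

10 = 2 · 5; 22 = 2 · 11
max exponents: 2 · 5 · 11 = 110

110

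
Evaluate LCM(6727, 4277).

6727 = 7 · 31²; 4277 = 7 · 13 · 47
max exponents: 7 · 13 · 31² · 47 = 4110197

4110197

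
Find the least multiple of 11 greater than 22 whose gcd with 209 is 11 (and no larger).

33

gcd(x, 209) = 11 forces 11 | x; write x = 11s. Then gcd(11s, 11·19) = 11·gcd(s, 19), so need gcd(s, 19) = 1.
11s > 22 gives s ≥ 3. The least s ≥ 3 coprime to 19 is 3, so x = 11·3 = 33.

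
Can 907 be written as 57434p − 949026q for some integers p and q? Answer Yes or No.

By Bézout, 57434p − 949026q = 907 has integer solutions iff gcd(57434, 949026) | 907.
Euclid: 949026 = 16·57434 + 30082; 57434 = 1·30082 + 27352; 30082 = 1·27352 + 2730; 27352 = 10·2730 + 52; 2730 = 52·52 + 26; 52 = 2·26 + 0. gcd = 26; 907 mod 26 = 23. No.

No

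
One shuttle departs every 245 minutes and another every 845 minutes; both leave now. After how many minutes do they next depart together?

41405

gcd first: 845 = 3·245 + 110; 245 = 2·110 + 25; 110 = 4·25 + 10; 25 = 2·10 + 5; 10 = 2·5 + 0 → gcd = 5
lcm = 245·845/gcd = 207025/5 = 41405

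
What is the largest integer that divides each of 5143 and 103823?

5143 = 37 · 139
103823 = 47³
Common: 1 = 1

1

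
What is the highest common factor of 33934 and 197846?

2

Euclid: 197846 = 5·33934 + 28176; 33934 = 1·28176 + 5758; 28176 = 4·5758 + 5144; 5758 = 1·5144 + 614; 5144 = 8·614 + 232; 614 = 2·232 + 150; 232 = 1·150 + 82; 150 = 1·82 + 68; 82 = 1·68 + 14; 68 = 4·14 + 12; 14 = 1·12 + 2; 12 = 6·2 + 0. Last nonzero remainder: 2.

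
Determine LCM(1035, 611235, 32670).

1035 = 3² · 5 · 23; 611235 = 3² · 5 · 17² · 47; 32670 = 2 · 3³ · 5 · 11²
lcm takes max exponent of each prime: 2 · 3³ · 5 · 11² · 17² · 23 · 47 = 10206402030

10206402030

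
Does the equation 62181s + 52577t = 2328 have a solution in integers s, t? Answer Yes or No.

gcd(62181, 52577): 62181 = 1·52577 + 9604; 52577 = 5·9604 + 4557; 9604 = 2·4557 + 490; 4557 = 9·490 + 147; 490 = 3·147 + 49; 147 = 3·49 + 0 → 49
49 does not divide 2328, so a solution does not exist.

No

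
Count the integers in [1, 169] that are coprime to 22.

22 = 2·11. Inclusion–exclusion on these primes:
169 − ⌊169/2⌋ − ⌊169/11⌋ + ⌊169/22⌋ = 77

77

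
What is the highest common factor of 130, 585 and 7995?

65

gcd(130, 585): 585 = 4·130 + 65; 130 = 2·65 + 0 → 65
gcd(65, 7995): 7995 = 123·65 + 0 → 65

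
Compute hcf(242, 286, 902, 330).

22

242 = 2 · 11²; 286 = 2 · 11 · 13; 902 = 2 · 11 · 41; 330 = 2 · 3 · 5 · 11
gcd takes min exponent of each prime: 2 · 11 = 22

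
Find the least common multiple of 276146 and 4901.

gcd first: 276146 = 56·4901 + 1690; 4901 = 2·1690 + 1521; 1690 = 1·1521 + 169; 1521 = 9·169 + 0 → gcd = 169
lcm = 276146·4901/gcd = 1353391546/169 = 8008234

8008234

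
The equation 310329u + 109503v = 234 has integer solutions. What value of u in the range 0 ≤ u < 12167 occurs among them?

Reduce mod 109503: 310329u ≡ 234 (mod 109503). With g = gcd(310329, 109503) = 9 dividing 234, divide through: 34481u ≡ 26 (mod 12167).
Since gcd(34481, 12167) = 1, u ≡ 26·(34481)⁻¹ ≡ 6734 (mod 12167). Smallest non-negative: 6734.

6734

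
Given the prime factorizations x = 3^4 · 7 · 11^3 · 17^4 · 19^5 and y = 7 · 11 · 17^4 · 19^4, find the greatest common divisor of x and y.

min exponent per shared prime: 7 · 11 · 17^4 · 19^4 = 838109598557

838109598557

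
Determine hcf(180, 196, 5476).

4

gcd(180, 196): 196 = 1·180 + 16; 180 = 11·16 + 4; 16 = 4·4 + 0 → 4
gcd(4, 5476): 5476 = 1369·4 + 0 → 4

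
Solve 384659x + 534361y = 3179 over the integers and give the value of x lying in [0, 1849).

489

gcd(384659, 534361) = 289 (Euclid: 534361 = 1·384659 + 149702; 384659 = 2·149702 + 85255; 149702 = 1·85255 + 64447; 85255 = 1·64447 + 20808; 64447 = 3·20808 + 2023; 20808 = 10·2023 + 578; 2023 = 3·578 + 289; 578 = 2·289 + 0), and 289 | 3179.
Extended Euclid: 384659·(-796) + 534361·(573) = 289. Scale by 11: x₀ = -8756.
General solution x = x₀ + 1849t; reducing mod 1849 gives x = 489 (and y = -352).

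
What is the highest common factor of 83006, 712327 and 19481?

847

83006 = 2 · 7³ · 11²; 712327 = 7 · 11² · 29²; 19481 = 7 · 11² · 23
gcd takes min exponent of each prime: 7 · 11² = 847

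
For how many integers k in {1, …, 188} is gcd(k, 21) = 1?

108

21 = 3·7. Inclusion–exclusion on these primes:
188 − ⌊188/3⌋ − ⌊188/7⌋ + ⌊188/21⌋ = 108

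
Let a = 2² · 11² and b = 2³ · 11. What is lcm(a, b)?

max exponent per prime: 2³ · 11² = 968

968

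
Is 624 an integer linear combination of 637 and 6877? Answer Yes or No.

Yes

gcd(637, 6877): 6877 = 10·637 + 507; 637 = 1·507 + 130; 507 = 3·130 + 117; 130 = 1·117 + 13; 117 = 9·13 + 0 → 13
13 divides 624, so a solution exists.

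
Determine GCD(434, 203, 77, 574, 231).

434 = 2 · 7 · 31; 203 = 7 · 29; 77 = 7 · 11; 574 = 2 · 7 · 41; 231 = 3 · 7 · 11
gcd takes min exponent of each prime: 7 = 7

7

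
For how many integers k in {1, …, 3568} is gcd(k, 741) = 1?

Prime factors of 741: 3, 13, 19. Count integers ≤ 3568 divisible by none of them.
By inclusion–exclusion: 3568 − ⌊3568/3⌋ − ⌊3568/13⌋ − ⌊3568/19⌋ + ⌊3568/39⌋ + ⌊3568/57⌋ + ⌊3568/247⌋ − ⌊3568/741⌋ = 2081.

2081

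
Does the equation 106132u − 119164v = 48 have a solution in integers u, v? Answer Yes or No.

By Bézout, 106132u − 119164v = 48 has integer solutions iff gcd(106132, 119164) | 48.
Euclid: 119164 = 1·106132 + 13032; 106132 = 8·13032 + 1876; 13032 = 6·1876 + 1776; 1876 = 1·1776 + 100; 1776 = 17·100 + 76; 100 = 1·76 + 24; 76 = 3·24 + 4; 24 = 6·4 + 0. gcd = 4; 48 mod 4 = 0. Yes.

Yes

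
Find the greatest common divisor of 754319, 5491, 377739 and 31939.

19

754319 = 19 · 29 · 37²; 5491 = 17² · 19; 377739 = 3² · 19 · 47²; 31939 = 19 · 41²
gcd takes min exponent of each prime: 19 = 19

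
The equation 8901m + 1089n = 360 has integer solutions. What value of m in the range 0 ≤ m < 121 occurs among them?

48

Euclid: 8901 = 8·1089 + 189; 1089 = 5·189 + 144; 189 = 1·144 + 45; 144 = 3·45 + 9; 45 = 5·9 + 0 → gcd = 9; 360 = 9·40.
Back-substitution yields 8901·(-23) + 1089·(188) = 9, so one solution is m = -23·40 = -920, n = 188·40 = 7520.
Solutions in m differ by 1089/9 = 121; the one in [0, 121) is -920 mod 121 = 48.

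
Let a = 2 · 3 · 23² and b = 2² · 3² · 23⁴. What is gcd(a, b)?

min exponent per shared prime: 2 · 3 · 23² = 3174

3174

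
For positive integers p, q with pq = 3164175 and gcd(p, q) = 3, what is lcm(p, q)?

1054725

For any two positive integers, gcd × lcm equals their product. Hence lcm = 3164175 / 3 = 1054725.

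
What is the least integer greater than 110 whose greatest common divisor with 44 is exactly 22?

44 = 22·2. Any m with gcd(m, 44) = 22 is a multiple of 22, say 22s, with s coprime to 2.
Need s > 110/22, so s ≥ 6. First s ≥ 6 with gcd(s, 2) = 1 is s = 7. Thus m = 22·7 = 154.

154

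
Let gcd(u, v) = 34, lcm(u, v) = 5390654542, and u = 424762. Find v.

Using uv = gcd(u,v)·lcm(u,v) = 34·5390654542 = 183282254428, we get v = 183282254428/424762 = 431494.

431494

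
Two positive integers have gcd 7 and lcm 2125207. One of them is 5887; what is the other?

2527

Using uv = gcd(u,v)·lcm(u,v) = 7·2125207 = 14876449, we get v = 14876449/5887 = 2527.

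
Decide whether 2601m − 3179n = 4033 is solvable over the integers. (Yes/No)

No

gcd(2601, 3179): 3179 = 1·2601 + 578; 2601 = 4·578 + 289; 578 = 2·289 + 0 → 289
289 does not divide 4033, so a solution does not exist.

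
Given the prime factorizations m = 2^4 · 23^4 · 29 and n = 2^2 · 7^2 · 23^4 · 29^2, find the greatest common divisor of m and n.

min exponent per shared prime: 2^2 · 23^4 · 29 = 32461556

32461556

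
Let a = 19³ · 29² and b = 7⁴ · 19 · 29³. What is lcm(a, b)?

401649246551

max exponent per prime: 7⁴ · 19³ · 29³ = 401649246551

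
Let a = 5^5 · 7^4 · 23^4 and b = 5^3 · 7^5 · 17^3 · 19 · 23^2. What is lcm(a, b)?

1371993111619965625

max exponent per prime: 5^5 · 7^5 · 17^3 · 19 · 23^4 = 1371993111619965625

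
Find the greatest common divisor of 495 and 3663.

99

495 = 3² · 5 · 11
3663 = 3² · 11 · 37
Common: 3² · 11 = 99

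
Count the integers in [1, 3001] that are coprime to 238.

1212

238 = 2·7·17. Inclusion–exclusion on these primes:
3001 − ⌊3001/2⌋ − ⌊3001/7⌋ − ⌊3001/17⌋ + ⌊3001/14⌋ + ⌊3001/34⌋ + ⌊3001/119⌋ − ⌊3001/238⌋ = 1212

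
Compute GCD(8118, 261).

Euclid: 8118 = 31·261 + 27; 261 = 9·27 + 18; 27 = 1·18 + 9; 18 = 2·9 + 0. Last nonzero remainder: 9.

9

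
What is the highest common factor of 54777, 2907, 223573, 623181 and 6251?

19

54777 = 3 · 19 · 31²; 2907 = 3² · 17 · 19; 223573 = 7 · 19 · 41²; 623181 = 3 · 13 · 19 · 29²; 6251 = 7 · 19 · 47
gcd takes min exponent of each prime: 19 = 19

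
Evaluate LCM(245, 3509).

859705

gcd first: 3509 = 14·245 + 79; 245 = 3·79 + 8; 79 = 9·8 + 7; 8 = 1·7 + 1; 7 = 7·1 + 0 → gcd = 1
lcm = 245·3509/gcd = 859705/1 = 859705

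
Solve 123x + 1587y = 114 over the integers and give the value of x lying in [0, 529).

Reduce mod 1587: 123x ≡ 114 (mod 1587). With g = gcd(123, 1587) = 3 dividing 114, divide through: 41x ≡ 38 (mod 529).
Since gcd(41, 529) = 1, x ≡ 38·(41)⁻¹ ≡ 388 (mod 529). Smallest non-negative: 388.

388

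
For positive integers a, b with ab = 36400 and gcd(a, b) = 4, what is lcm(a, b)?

Since gcd(a,b)·lcm(a,b) = ab, lcm = 36400/4 = 9100.

9100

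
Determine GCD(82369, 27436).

Euclid: 82369 = 3·27436 + 61; 27436 = 449·61 + 47; 61 = 1·47 + 14; 47 = 3·14 + 5; 14 = 2·5 + 4; 5 = 1·4 + 1; 4 = 4·1 + 0. Last nonzero remainder: 1.

1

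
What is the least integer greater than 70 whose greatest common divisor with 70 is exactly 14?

Multiples of 14 above 70: 14·6, 14·7, … . Need the cofactor coprime to 70/14 = 5.
Checking s = 6, 7, … the first with gcd(s, 5) = 1 is s = 6, giving 84.

84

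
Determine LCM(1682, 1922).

1616402

1682 = 2 · 29²; 1922 = 2 · 31²
max exponents: 2 · 29² · 31² = 1616402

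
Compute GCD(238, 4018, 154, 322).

gcd(238, 4018): 4018 = 16·238 + 210; 238 = 1·210 + 28; 210 = 7·28 + 14; 28 = 2·14 + 0 → 14
gcd(14, 154): 154 = 11·14 + 0 → 14
gcd(14, 322): 322 = 23·14 + 0 → 14

14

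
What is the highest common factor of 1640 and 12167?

Euclid: 12167 = 7·1640 + 687; 1640 = 2·687 + 266; 687 = 2·266 + 155; 266 = 1·155 + 111; 155 = 1·111 + 44; 111 = 2·44 + 23; 44 = 1·23 + 21; 23 = 1·21 + 2; 21 = 10·2 + 1; 2 = 2·1 + 0. Last nonzero remainder: 1.

1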